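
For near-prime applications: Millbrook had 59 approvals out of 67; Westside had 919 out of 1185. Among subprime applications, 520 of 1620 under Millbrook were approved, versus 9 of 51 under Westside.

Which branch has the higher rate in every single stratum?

Near-prime: Millbrook 59/67 = 88.1%, Westside 919/1185 = 77.6% → Millbrook
Subprime: Millbrook 520/1620 = 32.1%, Westside 9/51 = 17.6% → Millbrook
Millbrook has the higher rate in both groups.

Millbrook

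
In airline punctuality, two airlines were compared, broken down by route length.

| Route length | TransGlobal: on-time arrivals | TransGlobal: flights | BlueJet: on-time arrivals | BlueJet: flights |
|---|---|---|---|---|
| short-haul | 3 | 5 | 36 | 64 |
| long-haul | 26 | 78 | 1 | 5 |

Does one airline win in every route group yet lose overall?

Short-haul: TransGlobal 3/5 = 60.0%, BlueJet 36/64 = 56.2% → TransGlobal
Long-haul: TransGlobal 26/78 = 33.3%, BlueJet 1/5 = 20.0% → TransGlobal
Overall: TransGlobal 29/83 = 34.9%, BlueJet 37/69 = 53.6% → BlueJet
TransGlobal wins each route group but BlueJet wins overall — the comparison reverses. TransGlobal's flights skew toward long-haul, which has a lower base rate.

Yes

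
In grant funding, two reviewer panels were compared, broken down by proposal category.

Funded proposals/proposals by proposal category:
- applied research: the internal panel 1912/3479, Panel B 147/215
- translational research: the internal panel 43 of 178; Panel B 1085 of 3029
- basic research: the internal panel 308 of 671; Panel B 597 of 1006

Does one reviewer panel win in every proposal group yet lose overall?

Yes

Applied research: the internal panel 1912/3479 = 55.0%, Panel B 147/215 = 68.4% → Panel B
Translational research: the internal panel 43/178 = 24.2%, Panel B 1085/3029 = 35.8% → Panel B
Basic research: the internal panel 308/671 = 45.9%, Panel B 597/1006 = 59.3% → Panel B
Overall: the internal panel 2263/4328 = 52.3%, Panel B 1829/4250 = 43.0% → the internal panel
Panel B wins each proposal group but the internal panel wins overall — the comparison reverses. Panel B's proposals skew toward translational research, which has a lower base rate.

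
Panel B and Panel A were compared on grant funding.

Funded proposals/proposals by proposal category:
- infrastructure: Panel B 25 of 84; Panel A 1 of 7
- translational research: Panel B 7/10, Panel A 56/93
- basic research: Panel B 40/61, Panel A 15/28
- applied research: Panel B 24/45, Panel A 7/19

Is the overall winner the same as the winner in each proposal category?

No

Infrastructure: Panel B 25/84 = 29.8%, Panel A 1/7 = 14.3% → Panel B
Translational research: Panel B 7/10 = 70.0%, Panel A 56/93 = 60.2% → Panel B
Basic research: Panel B 40/61 = 65.6%, Panel A 15/28 = 53.6% → Panel B
Applied research: Panel B 24/45 = 53.3%, Panel A 7/19 = 36.8% → Panel B
Overall: Panel B 96/200 = 48.0%, Panel A 79/147 = 53.7% → Panel A
Panel B wins each proposal group but Panel A wins overall — the comparison reverses. Panel B's proposals skew toward infrastructure, which has a lower base rate.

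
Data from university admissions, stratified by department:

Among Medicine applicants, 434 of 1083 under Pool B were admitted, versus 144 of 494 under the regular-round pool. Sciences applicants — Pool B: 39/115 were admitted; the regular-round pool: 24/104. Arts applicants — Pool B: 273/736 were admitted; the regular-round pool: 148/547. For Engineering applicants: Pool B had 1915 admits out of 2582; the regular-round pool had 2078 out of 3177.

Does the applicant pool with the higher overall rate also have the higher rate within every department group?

Yes

Medicine: Pool B 434/1083 = 40.1%, the regular-round pool 144/494 = 29.1% → Pool B
Sciences: Pool B 39/115 = 33.9%, the regular-round pool 24/104 = 23.1% → Pool B
Arts: Pool B 273/736 = 37.1%, the regular-round pool 148/547 = 27.1% → Pool B
Engineering: Pool B 1915/2582 = 74.2%, the regular-round pool 2078/3177 = 65.4% → Pool B
Overall: Pool B 2661/4516 = 58.9%, the regular-round pool 2394/4322 = 55.4% → Pool B
Pool B wins overall and in every department group — no reversal.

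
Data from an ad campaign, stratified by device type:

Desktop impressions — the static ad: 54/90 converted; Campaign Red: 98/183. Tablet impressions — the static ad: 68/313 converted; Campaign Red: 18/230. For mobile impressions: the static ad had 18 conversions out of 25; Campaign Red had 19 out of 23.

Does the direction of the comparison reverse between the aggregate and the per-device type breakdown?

Desktop: the static ad 54/90 = 60.0%, Campaign Red 98/183 = 53.6% → the static ad
Tablet: the static ad 68/313 = 21.7%, Campaign Red 18/230 = 7.8% → the static ad
Mobile: the static ad 18/25 = 72.0%, Campaign Red 19/23 = 82.6% → Campaign Red
Overall: the static ad 140/428 = 32.7%, Campaign Red 135/436 = 31.0% → the static ad
Neither sweeps: the static ad wins 2 of 3 groups, Campaign Red wins 1. The static ad wins overall but not every group — no Simpson reversal.

No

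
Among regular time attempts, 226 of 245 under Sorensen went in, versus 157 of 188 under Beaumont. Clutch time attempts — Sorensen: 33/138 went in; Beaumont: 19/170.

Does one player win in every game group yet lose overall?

No

Regular time: Sorensen 226/245 = 92.2%, Beaumont 157/188 = 83.5% → Sorensen
Clutch time: Sorensen 33/138 = 23.9%, Beaumont 19/170 = 11.2% → Sorensen
Overall: Sorensen 259/383 = 67.6%, Beaumont 176/358 = 49.2% → Sorensen
Sorensen wins overall and in every game group — no reversal.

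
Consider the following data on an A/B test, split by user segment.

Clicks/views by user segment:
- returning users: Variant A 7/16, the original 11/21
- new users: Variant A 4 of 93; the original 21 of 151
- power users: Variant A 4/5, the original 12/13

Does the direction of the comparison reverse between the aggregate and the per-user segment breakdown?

No

Returning users: Variant A 7/16 = 43.8%, the original 11/21 = 52.4% → the original
New users: Variant A 4/93 = 4.3%, the original 21/151 = 13.9% → the original
Power users: Variant A 4/5 = 80.0%, the original 12/13 = 92.3% → the original
Overall: Variant A 15/114 = 13.2%, the original 44/185 = 23.8% → the original
The original wins overall and in every user group — no reversal.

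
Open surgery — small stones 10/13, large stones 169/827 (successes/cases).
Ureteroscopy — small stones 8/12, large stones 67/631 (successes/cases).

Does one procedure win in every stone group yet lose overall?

No

Small stones: open surgery 10/13 = 76.9%, ureteroscopy 8/12 = 66.7% → open surgery
Large stones: open surgery 169/827 = 20.4%, ureteroscopy 67/631 = 10.6% → open surgery
Overall: open surgery 179/840 = 21.3%, ureteroscopy 75/643 = 11.7% → open surgery
Open surgery wins overall and in every stone group — no reversal.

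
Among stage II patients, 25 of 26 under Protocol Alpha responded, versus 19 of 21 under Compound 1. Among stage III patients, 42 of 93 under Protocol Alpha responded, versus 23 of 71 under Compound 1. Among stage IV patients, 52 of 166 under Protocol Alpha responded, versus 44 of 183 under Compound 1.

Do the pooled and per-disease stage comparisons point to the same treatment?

Yes

Stage II: Protocol Alpha 25/26 = 96.2%, Compound 1 19/21 = 90.5% → Protocol Alpha
Stage III: Protocol Alpha 42/93 = 45.2%, Compound 1 23/71 = 32.4% → Protocol Alpha
Stage IV: Protocol Alpha 52/166 = 31.3%, Compound 1 44/183 = 24.0% → Protocol Alpha
Overall: Protocol Alpha 119/285 = 41.8%, Compound 1 86/275 = 31.3% → Protocol Alpha
Protocol Alpha wins overall and in every disease group — no reversal.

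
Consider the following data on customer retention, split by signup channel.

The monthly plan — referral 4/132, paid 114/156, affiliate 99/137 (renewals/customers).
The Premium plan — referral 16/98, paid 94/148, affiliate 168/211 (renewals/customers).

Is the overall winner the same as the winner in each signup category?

No

Referral: the monthly plan 4/132 = 3.0%, the Premium plan 16/98 = 16.3% → the Premium plan
Paid: the monthly plan 114/156 = 73.1%, the Premium plan 94/148 = 63.5% → the monthly plan
Affiliate: the monthly plan 99/137 = 72.3%, the Premium plan 168/211 = 79.6% → the Premium plan
Overall: the monthly plan 217/425 = 51.1%, the Premium plan 278/457 = 60.8% → the Premium plan
Neither sweeps: the monthly plan wins 1 of 3 groups, the Premium plan wins 2. The Premium plan wins overall but not every group — no Simpson reversal.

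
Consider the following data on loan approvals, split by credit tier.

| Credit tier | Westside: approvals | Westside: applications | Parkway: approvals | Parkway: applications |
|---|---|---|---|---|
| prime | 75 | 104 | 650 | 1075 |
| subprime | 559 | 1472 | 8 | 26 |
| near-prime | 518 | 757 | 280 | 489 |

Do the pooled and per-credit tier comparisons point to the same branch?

Prime: Westside 75/104 = 72.1%, Parkway 650/1075 = 60.5% → Westside
Subprime: Westside 559/1472 = 38.0%, Parkway 8/26 = 30.8% → Westside
Near-prime: Westside 518/757 = 68.4%, Parkway 280/489 = 57.3% → Westside
Overall: Westside 1152/2333 = 49.4%, Parkway 938/1590 = 59.0% → Parkway
Westside wins each credit group but Parkway wins overall — the comparison reverses. Westside's applications skew toward subprime, which has a lower base rate.

No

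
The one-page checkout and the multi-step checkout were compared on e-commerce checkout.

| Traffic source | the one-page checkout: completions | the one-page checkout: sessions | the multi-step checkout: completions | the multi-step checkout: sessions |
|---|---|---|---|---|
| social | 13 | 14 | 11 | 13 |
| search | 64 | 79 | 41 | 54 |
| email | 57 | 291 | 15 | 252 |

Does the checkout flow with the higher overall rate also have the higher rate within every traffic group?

Yes

Social: the one-page checkout 13/14 = 92.9%, the multi-step checkout 11/13 = 84.6% → the one-page checkout
Search: the one-page checkout 64/79 = 81.0%, the multi-step checkout 41/54 = 75.9% → the one-page checkout
Email: the one-page checkout 57/291 = 19.6%, the multi-step checkout 15/252 = 6.0% → the one-page checkout
Overall: the one-page checkout 134/384 = 34.9%, the multi-step checkout 67/319 = 21.0% → the one-page checkout
The one-page checkout wins overall and in every traffic group — no reversal.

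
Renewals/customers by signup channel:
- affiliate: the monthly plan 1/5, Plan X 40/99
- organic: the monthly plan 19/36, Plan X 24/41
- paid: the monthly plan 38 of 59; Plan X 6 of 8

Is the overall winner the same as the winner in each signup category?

Affiliate: the monthly plan 1/5 = 20.0%, Plan X 40/99 = 40.4% → Plan X
Organic: the monthly plan 19/36 = 52.8%, Plan X 24/41 = 58.5% → Plan X
Paid: the monthly plan 38/59 = 64.4%, Plan X 6/8 = 75.0% → Plan X
Overall: the monthly plan 58/100 = 58.0%, Plan X 70/148 = 47.3% → the monthly plan
Plan X wins each signup group but the monthly plan wins overall — the comparison reverses. Plan X's customers skew toward affiliate, which has a lower base rate.

No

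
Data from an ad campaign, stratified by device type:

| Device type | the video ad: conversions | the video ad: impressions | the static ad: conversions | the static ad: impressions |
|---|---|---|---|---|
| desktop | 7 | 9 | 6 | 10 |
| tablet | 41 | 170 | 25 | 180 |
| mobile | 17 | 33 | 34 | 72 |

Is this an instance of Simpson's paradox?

No

Desktop: the video ad 7/9 = 77.8%, the static ad 6/10 = 60.0% → the video ad
Tablet: the video ad 41/170 = 24.1%, the static ad 25/180 = 13.9% → the video ad
Mobile: the video ad 17/33 = 51.5%, the static ad 34/72 = 47.2% → the video ad
Overall: the video ad 65/212 = 30.7%, the static ad 65/262 = 24.8% → the video ad
The video ad wins overall and in every device group — no reversal.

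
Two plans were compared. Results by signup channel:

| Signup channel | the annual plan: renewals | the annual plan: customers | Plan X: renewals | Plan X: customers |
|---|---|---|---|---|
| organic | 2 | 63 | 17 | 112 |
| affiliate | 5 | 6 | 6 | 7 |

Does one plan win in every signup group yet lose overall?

Organic: the annual plan 2/63 = 3.2%, Plan X 17/112 = 15.2% → Plan X
Affiliate: the annual plan 5/6 = 83.3%, Plan X 6/7 = 85.7% → Plan X
Overall: the annual plan 7/69 = 10.1%, Plan X 23/119 = 19.3% → Plan X
Plan X wins overall and in every signup group — no reversal.

No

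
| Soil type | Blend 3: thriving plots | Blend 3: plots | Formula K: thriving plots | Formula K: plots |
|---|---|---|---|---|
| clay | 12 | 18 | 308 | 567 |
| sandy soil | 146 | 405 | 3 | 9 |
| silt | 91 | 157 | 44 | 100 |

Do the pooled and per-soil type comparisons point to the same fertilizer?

Clay: Blend 3 12/18 = 66.7%, Formula K 308/567 = 54.3% → Blend 3
Sandy soil: Blend 3 146/405 = 36.0%, Formula K 3/9 = 33.3% → Blend 3
Silt: Blend 3 91/157 = 58.0%, Formula K 44/100 = 44.0% → Blend 3
Overall: Blend 3 249/580 = 42.9%, Formula K 355/676 = 52.5% → Formula K
Blend 3 wins each soil group but Formula K wins overall — the comparison reverses. Blend 3's plots skew toward sandy soil, which has a lower base rate.

No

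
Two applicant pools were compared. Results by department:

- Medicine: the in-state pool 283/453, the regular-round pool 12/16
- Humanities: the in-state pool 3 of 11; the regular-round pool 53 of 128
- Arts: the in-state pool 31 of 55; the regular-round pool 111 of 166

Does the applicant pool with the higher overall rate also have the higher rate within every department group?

No

Medicine: the in-state pool 283/453 = 62.5%, the regular-round pool 12/16 = 75.0% → the regular-round pool
Humanities: the in-state pool 3/11 = 27.3%, the regular-round pool 53/128 = 41.4% → the regular-round pool
Arts: the in-state pool 31/55 = 56.4%, the regular-round pool 111/166 = 66.9% → the regular-round pool
Overall: the in-state pool 317/519 = 61.1%, the regular-round pool 176/310 = 56.8% → the in-state pool
The regular-round pool wins each department group but the in-state pool wins overall — the comparison reverses. The regular-round pool's applicants skew toward Humanities, which has a lower base rate.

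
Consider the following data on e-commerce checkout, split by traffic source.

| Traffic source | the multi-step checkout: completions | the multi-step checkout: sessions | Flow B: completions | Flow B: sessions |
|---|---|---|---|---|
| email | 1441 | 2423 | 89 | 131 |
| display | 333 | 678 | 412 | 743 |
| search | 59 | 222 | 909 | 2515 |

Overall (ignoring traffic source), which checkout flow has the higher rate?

the multi-step checkout

Email: the multi-step checkout 1441/2423 = 59.5%, Flow B 89/131 = 67.9% → Flow B
Display: the multi-step checkout 333/678 = 49.1%, Flow B 412/743 = 55.5% → Flow B
Search: the multi-step checkout 59/222 = 26.6%, Flow B 909/2515 = 36.1% → Flow B
Overall: the multi-step checkout 1833/3323 = 55.2%, Flow B 1410/3389 = 41.6% → the multi-step checkout
(Flow B wins every traffic group but the multi-step checkout wins overall — Flow B's sessions skew toward the low-rate search group.)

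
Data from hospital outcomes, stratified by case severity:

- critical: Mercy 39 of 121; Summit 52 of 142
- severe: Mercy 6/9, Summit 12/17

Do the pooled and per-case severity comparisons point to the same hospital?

Yes

Critical: Mercy 39/121 = 32.2%, Summit 52/142 = 36.6% → Summit
Severe: Mercy 6/9 = 66.7%, Summit 12/17 = 70.6% → Summit
Overall: Mercy 45/130 = 34.6%, Summit 64/159 = 40.3% → Summit
Summit wins overall and in every case group — no reversal.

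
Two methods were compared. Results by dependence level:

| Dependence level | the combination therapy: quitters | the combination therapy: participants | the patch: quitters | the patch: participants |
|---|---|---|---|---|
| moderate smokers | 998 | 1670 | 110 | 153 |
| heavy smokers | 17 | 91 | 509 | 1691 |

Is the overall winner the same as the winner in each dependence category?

No

Moderate smokers: the combination therapy 998/1670 = 59.8%, the patch 110/153 = 71.9% → the patch
Heavy smokers: the combination therapy 17/91 = 18.7%, the patch 509/1691 = 30.1% → the patch
Overall: the combination therapy 1015/1761 = 57.6%, the patch 619/1844 = 33.6% → the combination therapy
The patch wins each dependence group but the combination therapy wins overall — the comparison reverses. The patch's participants skew toward heavy smokers, which has a lower base rate.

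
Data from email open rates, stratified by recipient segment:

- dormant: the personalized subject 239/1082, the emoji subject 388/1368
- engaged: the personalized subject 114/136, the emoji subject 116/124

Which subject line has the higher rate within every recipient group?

the emoji subject

Dormant: the personalized subject 239/1082 = 22.1%, the emoji subject 388/1368 = 28.4% → the emoji subject
Engaged: the personalized subject 114/136 = 83.8%, the emoji subject 116/124 = 93.5% → the emoji subject
The emoji subject has the higher rate in both groups.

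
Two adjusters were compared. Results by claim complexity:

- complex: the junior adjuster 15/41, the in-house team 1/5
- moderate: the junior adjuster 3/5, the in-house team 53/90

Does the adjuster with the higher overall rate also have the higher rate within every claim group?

Complex: the junior adjuster 15/41 = 36.6%, the in-house team 1/5 = 20.0% → the junior adjuster
Moderate: the junior adjuster 3/5 = 60.0%, the in-house team 53/90 = 58.9% → the junior adjuster
Overall: the junior adjuster 18/46 = 39.1%, the in-house team 54/95 = 56.8% → the in-house team
The junior adjuster wins each claim group but the in-house team wins overall — the comparison reverses. The junior adjuster's claims skew toward complex, which has a lower base rate.

No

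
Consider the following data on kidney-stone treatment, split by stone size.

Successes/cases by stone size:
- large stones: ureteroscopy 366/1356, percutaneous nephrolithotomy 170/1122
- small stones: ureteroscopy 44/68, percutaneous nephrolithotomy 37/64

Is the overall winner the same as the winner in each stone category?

Yes

Large stones: ureteroscopy 366/1356 = 27.0%, percutaneous nephrolithotomy 170/1122 = 15.2% → ureteroscopy
Small stones: ureteroscopy 44/68 = 64.7%, percutaneous nephrolithotomy 37/64 = 57.8% → ureteroscopy
Overall: ureteroscopy 410/1424 = 28.8%, percutaneous nephrolithotomy 207/1186 = 17.5% → ureteroscopy
Ureteroscopy wins overall and in every stone group — no reversal.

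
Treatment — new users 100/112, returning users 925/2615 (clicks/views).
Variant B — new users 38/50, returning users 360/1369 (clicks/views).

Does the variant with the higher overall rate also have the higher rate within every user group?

Yes

New users: Treatment 100/112 = 89.3%, Variant B 38/50 = 76.0% → Treatment
Returning users: Treatment 925/2615 = 35.4%, Variant B 360/1369 = 26.3% → Treatment
Overall: Treatment 1025/2727 = 37.6%, Variant B 398/1419 = 28.0% → Treatment
Treatment wins overall and in every user group — no reversal.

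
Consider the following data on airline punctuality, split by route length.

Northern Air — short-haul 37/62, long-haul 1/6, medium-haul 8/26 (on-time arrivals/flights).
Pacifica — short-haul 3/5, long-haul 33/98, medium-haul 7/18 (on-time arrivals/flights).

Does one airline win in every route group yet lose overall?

Yes

Short-haul: Northern Air 37/62 = 59.7%, Pacifica 3/5 = 60.0% → Pacifica
Long-haul: Northern Air 1/6 = 16.7%, Pacifica 33/98 = 33.7% → Pacifica
Medium-haul: Northern Air 8/26 = 30.8%, Pacifica 7/18 = 38.9% → Pacifica
Overall: Northern Air 46/94 = 48.9%, Pacifica 43/121 = 35.5% → Northern Air
Pacifica wins each route group but Northern Air wins overall — the comparison reverses. Pacifica's flights skew toward long-haul, which has a lower base rate.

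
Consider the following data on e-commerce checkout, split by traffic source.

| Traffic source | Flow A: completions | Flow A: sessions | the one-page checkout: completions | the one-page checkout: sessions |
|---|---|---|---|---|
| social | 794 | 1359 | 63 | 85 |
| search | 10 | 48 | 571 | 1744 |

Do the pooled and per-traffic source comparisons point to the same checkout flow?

Social: Flow A 794/1359 = 58.4%, the one-page checkout 63/85 = 74.1% → the one-page checkout
Search: Flow A 10/48 = 20.8%, the one-page checkout 571/1744 = 32.7% → the one-page checkout
Overall: Flow A 804/1407 = 57.1%, the one-page checkout 634/1829 = 34.7% → Flow A
The one-page checkout wins each traffic group but Flow A wins overall — the comparison reverses. The one-page checkout's sessions skew toward search, which has a lower base rate.

No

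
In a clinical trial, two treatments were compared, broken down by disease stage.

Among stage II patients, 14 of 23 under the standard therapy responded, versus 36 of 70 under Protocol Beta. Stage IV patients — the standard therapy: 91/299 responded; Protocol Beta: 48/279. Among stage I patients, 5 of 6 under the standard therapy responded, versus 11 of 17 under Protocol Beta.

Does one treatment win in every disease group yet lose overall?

Stage II: the standard therapy 14/23 = 60.9%, Protocol Beta 36/70 = 51.4% → the standard therapy
Stage IV: the standard therapy 91/299 = 30.4%, Protocol Beta 48/279 = 17.2% → the standard therapy
Stage I: the standard therapy 5/6 = 83.3%, Protocol Beta 11/17 = 64.7% → the standard therapy
Overall: the standard therapy 110/328 = 33.5%, Protocol Beta 95/366 = 26.0% → the standard therapy
The standard therapy wins overall and in every disease group — no reversal.

No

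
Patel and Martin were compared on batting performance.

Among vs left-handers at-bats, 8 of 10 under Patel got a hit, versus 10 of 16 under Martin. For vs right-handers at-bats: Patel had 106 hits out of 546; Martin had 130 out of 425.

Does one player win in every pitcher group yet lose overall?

No

Vs left-handers: Patel 8/10 = 80.0%, Martin 10/16 = 62.5% → Patel
Vs right-handers: Patel 106/546 = 19.4%, Martin 130/425 = 30.6% → Martin
Overall: Patel 114/556 = 20.5%, Martin 140/441 = 31.7% → Martin
Neither sweeps: Patel wins 1 of 2 groups, Martin wins 1. Martin wins overall but not every group — no Simpson reversal.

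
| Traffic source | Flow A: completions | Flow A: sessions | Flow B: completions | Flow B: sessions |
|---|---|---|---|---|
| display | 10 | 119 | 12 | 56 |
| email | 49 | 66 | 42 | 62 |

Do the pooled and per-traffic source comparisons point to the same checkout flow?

No

Display: Flow A 10/119 = 8.4%, Flow B 12/56 = 21.4% → Flow B
Email: Flow A 49/66 = 74.2%, Flow B 42/62 = 67.7% → Flow A
Overall: Flow A 59/185 = 31.9%, Flow B 54/118 = 45.8% → Flow B
Neither sweeps: Flow A wins 1 of 2 groups, Flow B wins 1. Flow B wins overall but not every group — no Simpson reversal.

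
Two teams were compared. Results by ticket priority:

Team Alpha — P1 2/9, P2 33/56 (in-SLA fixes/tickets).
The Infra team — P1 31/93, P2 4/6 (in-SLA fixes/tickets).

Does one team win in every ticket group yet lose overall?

Yes

P1: Team Alpha 2/9 = 22.2%, the Infra team 31/93 = 33.3% → the Infra team
P2: Team Alpha 33/56 = 58.9%, the Infra team 4/6 = 66.7% → the Infra team
Overall: Team Alpha 35/65 = 53.8%, the Infra team 35/99 = 35.4% → Team Alpha
The Infra team wins each ticket group but Team Alpha wins overall — the comparison reverses. The Infra team's tickets skew toward P1, which has a lower base rate.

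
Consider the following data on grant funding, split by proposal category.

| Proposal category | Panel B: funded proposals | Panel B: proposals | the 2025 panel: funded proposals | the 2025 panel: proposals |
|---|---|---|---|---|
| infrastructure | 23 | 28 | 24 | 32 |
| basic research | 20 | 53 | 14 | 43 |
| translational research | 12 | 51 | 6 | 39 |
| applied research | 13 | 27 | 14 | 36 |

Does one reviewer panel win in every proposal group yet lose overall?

No

Infrastructure: Panel B 23/28 = 82.1%, the 2025 panel 24/32 = 75.0% → Panel B
Basic research: Panel B 20/53 = 37.7%, the 2025 panel 14/43 = 32.6% → Panel B
Translational research: Panel B 12/51 = 23.5%, the 2025 panel 6/39 = 15.4% → Panel B
Applied research: Panel B 13/27 = 48.1%, the 2025 panel 14/36 = 38.9% → Panel B
Overall: Panel B 68/159 = 42.8%, the 2025 panel 58/150 = 38.7% → Panel B
Panel B wins overall and in every proposal group — no reversal.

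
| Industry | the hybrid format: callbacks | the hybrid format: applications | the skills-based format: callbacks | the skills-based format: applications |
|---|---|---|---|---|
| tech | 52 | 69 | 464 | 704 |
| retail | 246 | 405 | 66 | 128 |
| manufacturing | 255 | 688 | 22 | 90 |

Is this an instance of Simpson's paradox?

Tech: the hybrid format 52/69 = 75.4%, the skills-based format 464/704 = 65.9% → the hybrid format
Retail: the hybrid format 246/405 = 60.7%, the skills-based format 66/128 = 51.6% → the hybrid format
Manufacturing: the hybrid format 255/688 = 37.1%, the skills-based format 22/90 = 24.4% → the hybrid format
Overall: the hybrid format 553/1162 = 47.6%, the skills-based format 552/922 = 59.9% → the skills-based format
The hybrid format wins each industry group but the skills-based format wins overall — the comparison reverses. The hybrid format's applications skew toward manufacturing, which has a lower base rate.

Yes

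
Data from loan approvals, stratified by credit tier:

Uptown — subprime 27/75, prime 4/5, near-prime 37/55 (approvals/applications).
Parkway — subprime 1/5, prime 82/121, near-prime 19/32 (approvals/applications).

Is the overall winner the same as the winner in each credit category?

No

Subprime: Uptown 27/75 = 36.0%, Parkway 1/5 = 20.0% → Uptown
Prime: Uptown 4/5 = 80.0%, Parkway 82/121 = 67.8% → Uptown
Near-prime: Uptown 37/55 = 67.3%, Parkway 19/32 = 59.4% → Uptown
Overall: Uptown 68/135 = 50.4%, Parkway 102/158 = 64.6% → Parkway
Uptown wins each credit group but Parkway wins overall — the comparison reverses. Uptown's applications skew toward subprime, which has a lower base rate.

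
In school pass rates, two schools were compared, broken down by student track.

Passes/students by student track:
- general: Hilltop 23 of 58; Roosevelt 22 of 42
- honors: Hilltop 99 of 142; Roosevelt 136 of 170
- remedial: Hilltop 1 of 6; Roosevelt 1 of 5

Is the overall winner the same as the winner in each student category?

Yes

General: Hilltop 23/58 = 39.7%, Roosevelt 22/42 = 52.4% → Roosevelt
Honors: Hilltop 99/142 = 69.7%, Roosevelt 136/170 = 80.0% → Roosevelt
Remedial: Hilltop 1/6 = 16.7%, Roosevelt 1/5 = 20.0% → Roosevelt
Overall: Hilltop 123/206 = 59.7%, Roosevelt 159/217 = 73.3% → Roosevelt
Roosevelt wins overall and in every student group — no reversal.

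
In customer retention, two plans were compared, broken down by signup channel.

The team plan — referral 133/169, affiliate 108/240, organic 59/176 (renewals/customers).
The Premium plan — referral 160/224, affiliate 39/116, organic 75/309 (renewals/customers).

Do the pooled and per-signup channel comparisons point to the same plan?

Referral: the team plan 133/169 = 78.7%, the Premium plan 160/224 = 71.4% → the team plan
Affiliate: the team plan 108/240 = 45.0%, the Premium plan 39/116 = 33.6% → the team plan
Organic: the team plan 59/176 = 33.5%, the Premium plan 75/309 = 24.3% → the team plan
Overall: the team plan 300/585 = 51.3%, the Premium plan 274/649 = 42.2% → the team plan
The team plan wins overall and in every signup group — no reversal.

Yes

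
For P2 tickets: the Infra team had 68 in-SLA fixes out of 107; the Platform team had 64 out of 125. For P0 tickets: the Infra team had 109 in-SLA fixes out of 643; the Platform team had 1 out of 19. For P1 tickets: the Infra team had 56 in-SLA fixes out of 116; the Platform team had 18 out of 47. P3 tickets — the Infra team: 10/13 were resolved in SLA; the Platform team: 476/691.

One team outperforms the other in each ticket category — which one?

the Infra team

P2: the Infra team 68/107 = 63.6%, the Platform team 64/125 = 51.2% → the Infra team
P0: the Infra team 109/643 = 17.0%, the Platform team 1/19 = 5.3% → the Infra team
P1: the Infra team 56/116 = 48.3%, the Platform team 18/47 = 38.3% → the Infra team
P3: the Infra team 10/13 = 76.9%, the Platform team 476/691 = 68.9% → the Infra team
The Infra team has the higher rate in all 4 groups.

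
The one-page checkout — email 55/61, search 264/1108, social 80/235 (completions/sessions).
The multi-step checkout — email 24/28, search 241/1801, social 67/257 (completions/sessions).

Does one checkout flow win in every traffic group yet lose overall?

No

Email: the one-page checkout 55/61 = 90.2%, the multi-step checkout 24/28 = 85.7% → the one-page checkout
Search: the one-page checkout 264/1108 = 23.8%, the multi-step checkout 241/1801 = 13.4% → the one-page checkout
Social: the one-page checkout 80/235 = 34.0%, the multi-step checkout 67/257 = 26.1% → the one-page checkout
Overall: the one-page checkout 399/1404 = 28.4%, the multi-step checkout 332/2086 = 15.9% → the one-page checkout
The one-page checkout wins overall and in every traffic group — no reversal.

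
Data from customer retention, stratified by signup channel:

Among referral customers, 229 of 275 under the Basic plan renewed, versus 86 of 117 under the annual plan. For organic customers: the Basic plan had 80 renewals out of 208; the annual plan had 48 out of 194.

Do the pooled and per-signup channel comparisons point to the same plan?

Yes

Referral: the Basic plan 229/275 = 83.3%, the annual plan 86/117 = 73.5% → the Basic plan
Organic: the Basic plan 80/208 = 38.5%, the annual plan 48/194 = 24.7% → the Basic plan
Overall: the Basic plan 309/483 = 64.0%, the annual plan 134/311 = 43.1% → the Basic plan
The Basic plan wins overall and in every signup group — no reversal.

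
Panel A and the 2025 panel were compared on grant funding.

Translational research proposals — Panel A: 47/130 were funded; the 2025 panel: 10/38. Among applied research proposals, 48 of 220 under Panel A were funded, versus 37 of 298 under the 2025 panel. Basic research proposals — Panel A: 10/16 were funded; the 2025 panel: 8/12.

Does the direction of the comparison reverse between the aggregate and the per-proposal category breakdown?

No

Translational research: Panel A 47/130 = 36.2%, the 2025 panel 10/38 = 26.3% → Panel A
Applied research: Panel A 48/220 = 21.8%, the 2025 panel 37/298 = 12.4% → Panel A
Basic research: Panel A 10/16 = 62.5%, the 2025 panel 8/12 = 66.7% → the 2025 panel
Overall: Panel A 105/366 = 28.7%, the 2025 panel 55/348 = 15.8% → Panel A
Neither sweeps: Panel A wins 2 of 3 groups, the 2025 panel wins 1. Panel A wins overall but not every group — no Simpson reversal.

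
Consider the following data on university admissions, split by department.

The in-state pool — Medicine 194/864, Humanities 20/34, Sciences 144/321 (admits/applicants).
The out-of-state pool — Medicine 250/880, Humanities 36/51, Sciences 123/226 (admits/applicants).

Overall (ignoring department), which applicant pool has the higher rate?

Medicine: the in-state pool 194/864 = 22.5%, the out-of-state pool 250/880 = 28.4% → the out-of-state pool
Humanities: the in-state pool 20/34 = 58.8%, the out-of-state pool 36/51 = 70.6% → the out-of-state pool
Sciences: the in-state pool 144/321 = 44.9%, the out-of-state pool 123/226 = 54.4% → the out-of-state pool
Overall: the in-state pool 358/1219 = 29.4%, the out-of-state pool 409/1157 = 35.4% → the out-of-state pool

the out-of-state pool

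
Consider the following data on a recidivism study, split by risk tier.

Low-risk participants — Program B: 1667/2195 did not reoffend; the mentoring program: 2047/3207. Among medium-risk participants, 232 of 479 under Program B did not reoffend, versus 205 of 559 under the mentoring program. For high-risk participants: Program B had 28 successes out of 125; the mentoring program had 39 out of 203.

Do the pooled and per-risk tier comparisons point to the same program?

Yes

Low-risk: Program B 1667/2195 = 75.9%, the mentoring program 2047/3207 = 63.8% → Program B
Medium-risk: Program B 232/479 = 48.4%, the mentoring program 205/559 = 36.7% → Program B
High-risk: Program B 28/125 = 22.4%, the mentoring program 39/203 = 19.2% → Program B
Overall: Program B 1927/2799 = 68.8%, the mentoring program 2291/3969 = 57.7% → Program B
Program B wins overall and in every risk group — no reversal.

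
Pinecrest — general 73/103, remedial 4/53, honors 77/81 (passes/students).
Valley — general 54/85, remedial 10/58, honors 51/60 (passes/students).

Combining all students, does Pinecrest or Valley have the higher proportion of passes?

General: Pinecrest 73/103 = 70.9%, Valley 54/85 = 63.5% → Pinecrest
Remedial: Pinecrest 4/53 = 7.5%, Valley 10/58 = 17.2% → Valley
Honors: Pinecrest 77/81 = 95.1%, Valley 51/60 = 85.0% → Pinecrest
Overall: Pinecrest 154/237 = 65.0%, Valley 115/203 = 56.7% → Pinecrest
(Neither sweeps every student group, but Pinecrest has the higher pooled rate.)

Pinecrest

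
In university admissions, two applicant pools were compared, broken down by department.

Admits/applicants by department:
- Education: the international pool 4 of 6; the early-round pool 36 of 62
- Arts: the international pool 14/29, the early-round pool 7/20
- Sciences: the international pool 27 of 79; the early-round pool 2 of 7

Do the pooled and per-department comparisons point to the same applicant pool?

Education: the international pool 4/6 = 66.7%, the early-round pool 36/62 = 58.1% → the international pool
Arts: the international pool 14/29 = 48.3%, the early-round pool 7/20 = 35.0% → the international pool
Sciences: the international pool 27/79 = 34.2%, the early-round pool 2/7 = 28.6% → the international pool
Overall: the international pool 45/114 = 39.5%, the early-round pool 45/89 = 50.6% → the early-round pool
The international pool wins each department group but the early-round pool wins overall — the comparison reverses. The international pool's applicants skew toward Sciences, which has a lower base rate.

No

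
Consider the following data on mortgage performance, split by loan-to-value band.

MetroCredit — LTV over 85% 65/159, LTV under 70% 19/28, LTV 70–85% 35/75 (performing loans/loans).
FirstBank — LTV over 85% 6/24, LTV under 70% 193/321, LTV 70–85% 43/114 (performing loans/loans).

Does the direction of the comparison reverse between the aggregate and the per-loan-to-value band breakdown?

Yes

LTV over 85%: MetroCredit 65/159 = 40.9%, FirstBank 6/24 = 25.0% → MetroCredit
LTV under 70%: MetroCredit 19/28 = 67.9%, FirstBank 193/321 = 60.1% → MetroCredit
LTV 70–85%: MetroCredit 35/75 = 46.7%, FirstBank 43/114 = 37.7% → MetroCredit
Overall: MetroCredit 119/262 = 45.4%, FirstBank 242/459 = 52.7% → FirstBank
MetroCredit wins each loan-to-value group but FirstBank wins overall — the comparison reverses. MetroCredit's loans skew toward LTV over 85%, which has a lower base rate.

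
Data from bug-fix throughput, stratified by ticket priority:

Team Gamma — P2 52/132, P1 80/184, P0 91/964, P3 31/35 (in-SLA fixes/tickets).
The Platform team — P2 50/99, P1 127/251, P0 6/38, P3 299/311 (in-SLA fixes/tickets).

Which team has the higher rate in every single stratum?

the Platform team

P2: Team Gamma 52/132 = 39.4%, the Platform team 50/99 = 50.5% → the Platform team
P1: Team Gamma 80/184 = 43.5%, the Platform team 127/251 = 50.6% → the Platform team
P0: Team Gamma 91/964 = 9.4%, the Platform team 6/38 = 15.8% → the Platform team
P3: Team Gamma 31/35 = 88.6%, the Platform team 299/311 = 96.1% → the Platform team
The Platform team has the higher rate in all 4 groups.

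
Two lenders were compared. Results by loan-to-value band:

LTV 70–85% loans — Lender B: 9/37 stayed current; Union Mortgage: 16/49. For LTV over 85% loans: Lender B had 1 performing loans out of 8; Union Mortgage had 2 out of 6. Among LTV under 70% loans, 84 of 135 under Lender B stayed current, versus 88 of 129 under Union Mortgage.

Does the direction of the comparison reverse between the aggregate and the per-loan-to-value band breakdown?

LTV 70–85%: Lender B 9/37 = 24.3%, Union Mortgage 16/49 = 32.7% → Union Mortgage
LTV over 85%: Lender B 1/8 = 12.5%, Union Mortgage 2/6 = 33.3% → Union Mortgage
LTV under 70%: Lender B 84/135 = 62.2%, Union Mortgage 88/129 = 68.2% → Union Mortgage
Overall: Lender B 94/180 = 52.2%, Union Mortgage 106/184 = 57.6% → Union Mortgage
Union Mortgage wins overall and in every loan-to-value group — no reversal.

No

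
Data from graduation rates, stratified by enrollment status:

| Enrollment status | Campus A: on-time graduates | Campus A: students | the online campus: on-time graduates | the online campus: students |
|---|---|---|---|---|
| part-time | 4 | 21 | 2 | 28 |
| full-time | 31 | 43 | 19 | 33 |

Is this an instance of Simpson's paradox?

No

Part-time: Campus A 4/21 = 19.0%, the online campus 2/28 = 7.1% → Campus A
Full-time: Campus A 31/43 = 72.1%, the online campus 19/33 = 57.6% → Campus A
Overall: Campus A 35/64 = 54.7%, the online campus 21/61 = 34.4% → Campus A
Campus A wins overall and in every enrollment group — no reversal.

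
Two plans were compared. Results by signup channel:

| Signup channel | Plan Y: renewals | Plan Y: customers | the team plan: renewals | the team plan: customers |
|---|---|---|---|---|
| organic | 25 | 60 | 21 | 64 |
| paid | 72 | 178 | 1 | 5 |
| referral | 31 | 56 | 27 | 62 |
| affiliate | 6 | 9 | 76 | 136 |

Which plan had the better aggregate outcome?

Organic: Plan Y 25/60 = 41.7%, the team plan 21/64 = 32.8% → Plan Y
Paid: Plan Y 72/178 = 40.4%, the team plan 1/5 = 20.0% → Plan Y
Referral: Plan Y 31/56 = 55.4%, the team plan 27/62 = 43.5% → Plan Y
Affiliate: Plan Y 6/9 = 66.7%, the team plan 76/136 = 55.9% → Plan Y
Overall: Plan Y 134/303 = 44.2%, the team plan 125/267 = 46.8% → the team plan
(Plan Y wins every signup group but the team plan wins overall — Plan Y's customers skew toward the low-rate paid group.)

the team plan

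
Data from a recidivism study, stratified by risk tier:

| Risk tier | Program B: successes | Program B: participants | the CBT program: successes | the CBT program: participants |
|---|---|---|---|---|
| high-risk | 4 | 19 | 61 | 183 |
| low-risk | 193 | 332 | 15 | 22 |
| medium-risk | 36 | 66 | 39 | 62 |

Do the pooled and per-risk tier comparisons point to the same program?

No

High-risk: Program B 4/19 = 21.1%, the CBT program 61/183 = 33.3% → the CBT program
Low-risk: Program B 193/332 = 58.1%, the CBT program 15/22 = 68.2% → the CBT program
Medium-risk: Program B 36/66 = 54.5%, the CBT program 39/62 = 62.9% → the CBT program
Overall: Program B 233/417 = 55.9%, the CBT program 115/267 = 43.1% → Program B
The CBT program wins each risk group but Program B wins overall — the comparison reverses. The CBT program's participants skew toward high-risk, which has a lower base rate.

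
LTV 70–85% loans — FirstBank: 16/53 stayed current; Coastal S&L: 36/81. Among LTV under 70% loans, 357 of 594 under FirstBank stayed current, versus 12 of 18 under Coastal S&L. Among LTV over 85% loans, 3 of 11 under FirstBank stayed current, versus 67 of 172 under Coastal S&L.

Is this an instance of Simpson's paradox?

Yes

LTV 70–85%: FirstBank 16/53 = 30.2%, Coastal S&L 36/81 = 44.4% → Coastal S&L
LTV under 70%: FirstBank 357/594 = 60.1%, Coastal S&L 12/18 = 66.7% → Coastal S&L
LTV over 85%: FirstBank 3/11 = 27.3%, Coastal S&L 67/172 = 39.0% → Coastal S&L
Overall: FirstBank 376/658 = 57.1%, Coastal S&L 115/271 = 42.4% → FirstBank
Coastal S&L wins each loan-to-value group but FirstBank wins overall — the comparison reverses. Coastal S&L's loans skew toward LTV over 85%, which has a lower base rate.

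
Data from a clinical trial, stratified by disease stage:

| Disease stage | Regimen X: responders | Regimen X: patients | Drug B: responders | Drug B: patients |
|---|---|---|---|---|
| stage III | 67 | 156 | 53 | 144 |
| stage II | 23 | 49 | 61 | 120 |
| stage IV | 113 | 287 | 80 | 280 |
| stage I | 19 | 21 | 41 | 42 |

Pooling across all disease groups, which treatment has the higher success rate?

Stage III: Regimen X 67/156 = 42.9%, Drug B 53/144 = 36.8% → Regimen X
Stage II: Regimen X 23/49 = 46.9%, Drug B 61/120 = 50.8% → Drug B
Stage IV: Regimen X 113/287 = 39.4%, Drug B 80/280 = 28.6% → Regimen X
Stage I: Regimen X 19/21 = 90.5%, Drug B 41/42 = 97.6% → Drug B
Overall: Regimen X 222/513 = 43.3%, Drug B 235/586 = 40.1% → Regimen X
(Neither sweeps every disease group, but Regimen X has the higher pooled rate.)

Regimen X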